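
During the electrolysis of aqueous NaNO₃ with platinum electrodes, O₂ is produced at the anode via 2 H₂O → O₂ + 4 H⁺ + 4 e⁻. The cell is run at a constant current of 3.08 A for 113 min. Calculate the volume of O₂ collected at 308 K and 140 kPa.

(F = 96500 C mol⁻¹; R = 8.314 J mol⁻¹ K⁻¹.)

0.990 L

Q = I·t = 3.080 A × 6780.0 s = 20880 C.
n(e⁻) = Q/F = 20880 / 96500 = 0.2164 mol.
4 electrons are transferred per O₂ molecule, so n(O₂) = 0.2164 / 4 = 0.05410 mol.
V = nRT/P = (0.05410 × 8.314 × 308) / (140 × 10³ Pa) = 9.90 × 10⁻⁴ m³ = 0.990 L.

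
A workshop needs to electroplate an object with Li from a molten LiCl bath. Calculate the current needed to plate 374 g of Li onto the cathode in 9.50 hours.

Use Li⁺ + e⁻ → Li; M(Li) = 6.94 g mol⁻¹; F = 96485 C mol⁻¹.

n(Li) = 374 / 6.94 = 53.89 mol.
n(e⁻) = 1 × 53.89 = 53.89 mol.
Q = n(e⁻)·F = 53.89 × 96485 = 5200000 C.
I = Q/t = 5200000 / 34200 s = 152 A.

152 A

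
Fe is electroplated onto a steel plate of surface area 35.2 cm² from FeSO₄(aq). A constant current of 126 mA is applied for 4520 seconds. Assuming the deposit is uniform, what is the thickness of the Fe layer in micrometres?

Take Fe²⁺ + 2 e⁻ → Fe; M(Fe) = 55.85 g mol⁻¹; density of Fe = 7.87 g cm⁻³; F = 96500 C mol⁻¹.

5.95 μm

Q = I·t = 0.1260 × 4520.0 = 569.5 C; n(e⁻) = 0.005902 mol.
n(Fe) = n(e⁻)/2 = 0.002951 mol, so m = 0.002951 × 55.85 = 0.1648 g.
Volume = m/ρ = 0.1648 / 7.87 = 0.02094 cm³.
Thickness = V/A = 0.02094 / 35.2 = 5.95 × 10⁻⁴ cm = 5.95 μm.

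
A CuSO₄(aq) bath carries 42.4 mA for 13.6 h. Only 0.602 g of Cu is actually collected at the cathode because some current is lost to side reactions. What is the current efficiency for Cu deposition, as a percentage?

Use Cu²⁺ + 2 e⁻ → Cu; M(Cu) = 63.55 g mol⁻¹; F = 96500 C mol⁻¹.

88.1 %

Q = I·t = 0.04240 × 48960 = 2076 C; n(e⁻) = 2076/96500 = 0.02151 mol.
Theoretical n(Cu) = n(e⁻)/2 = 0.01076 mol, i.e. m_theo = 0.01076 × 63.55 = 0.6835 g.
Efficiency = m_actual / m_theo = 0.602 / 0.6835 = 88.1 %.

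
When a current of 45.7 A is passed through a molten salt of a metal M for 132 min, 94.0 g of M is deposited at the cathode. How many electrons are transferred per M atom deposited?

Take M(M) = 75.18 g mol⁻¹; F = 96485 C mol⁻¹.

Q = I·t = 45.70 A × 7920.0 s = 361900 C, so n(e⁻) = 361900/96485 = 3.751 mol.
n(M) deposited = 94.0 / 75.18 = 1.250 mol.
Electrons per atom = n(e⁻)/n(M) = 3.751 / 1.250 = 3.00 ≈ 3, so the ion is M³⁺.

3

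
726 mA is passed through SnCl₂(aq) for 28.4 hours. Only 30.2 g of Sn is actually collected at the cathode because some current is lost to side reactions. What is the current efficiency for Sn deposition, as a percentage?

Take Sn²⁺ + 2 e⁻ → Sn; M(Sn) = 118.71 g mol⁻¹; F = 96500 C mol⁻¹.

66.1 %

Q = I·t = 0.7260 × 102240 = 74230 C; n(e⁻) = 74230/96500 = 0.7692 mol.
Theoretical n(Sn) = n(e⁻)/2 = 0.3846 mol, i.e. m_theo = 0.3846 × 118.71 = 45.65 g.
Efficiency = m_actual / m_theo = 30.2 / 45.65 = 66.1 %.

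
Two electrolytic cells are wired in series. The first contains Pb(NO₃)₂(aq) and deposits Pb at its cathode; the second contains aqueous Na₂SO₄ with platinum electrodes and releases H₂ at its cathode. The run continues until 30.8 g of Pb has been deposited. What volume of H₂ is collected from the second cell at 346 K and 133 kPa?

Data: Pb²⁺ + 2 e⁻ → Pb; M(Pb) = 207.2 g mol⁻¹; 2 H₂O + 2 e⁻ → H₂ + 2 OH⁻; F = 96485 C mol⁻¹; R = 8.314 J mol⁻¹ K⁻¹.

n(Pb) = 30.8 / 207.2 = 0.1486 mol, so n(e⁻) = 2 × 0.1486 = 0.2973 mol.
The cells are in series, so the same 0.2973 mol of electrons passes through the second cell.
2 H₂O + 2 e⁻ → H₂ + 2 OH⁻ — 2 mol e⁻ per mol H₂, so n(H₂) = 0.2973/2 = 0.1486 mol.
V = nRT/P = (0.1486 × 8.314 × 346) / (133 × 10³) = 0.00322 m³ = 3.22 L.

3.22 L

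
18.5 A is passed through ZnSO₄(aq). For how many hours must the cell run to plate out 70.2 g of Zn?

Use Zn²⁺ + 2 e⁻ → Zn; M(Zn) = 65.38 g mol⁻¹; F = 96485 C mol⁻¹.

3.11 h

n(Zn) = m/M = 70.2 / 65.38 = 1.074 mol.
Each Zn atom requires 2 electrons, so n(e⁻) = 2 × 1.074 = 2.147 mol.
Q = n(e⁻)·F = 2.147 × 96485 = 207200 C.
t = Q/I = 207200 / 18.50 A = 11200 s = 3.11 h.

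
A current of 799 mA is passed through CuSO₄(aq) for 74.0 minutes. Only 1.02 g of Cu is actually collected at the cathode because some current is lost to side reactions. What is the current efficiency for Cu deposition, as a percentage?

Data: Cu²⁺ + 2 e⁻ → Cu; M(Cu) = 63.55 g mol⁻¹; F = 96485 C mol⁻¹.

87.3 %

Q = I·t = 0.7990 × 4440.0 = 3548 C; n(e⁻) = 3548/96485 = 0.03677 mol.
Theoretical n(Cu) = n(e⁻)/2 = 0.01838 mol, i.e. m_theo = 0.01838 × 63.55 = 1.168 g.
Efficiency = m_actual / m_theo = 1.02 / 1.168 = 87.3 %.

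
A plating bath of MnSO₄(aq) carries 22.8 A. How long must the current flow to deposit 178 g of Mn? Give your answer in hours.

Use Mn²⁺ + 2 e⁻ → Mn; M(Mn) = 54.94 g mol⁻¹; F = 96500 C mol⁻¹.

7.62 h

n(Mn) = m/M = 178 / 54.94 = 3.240 mol.
Each Mn atom requires 2 electrons, so n(e⁻) = 2 × 3.240 = 6.480 mol.
Q = n(e⁻)·F = 6.480 × 96500 = 625300 C.
t = Q/I = 625300 / 22.80 A = 27430 s = 7.62 h.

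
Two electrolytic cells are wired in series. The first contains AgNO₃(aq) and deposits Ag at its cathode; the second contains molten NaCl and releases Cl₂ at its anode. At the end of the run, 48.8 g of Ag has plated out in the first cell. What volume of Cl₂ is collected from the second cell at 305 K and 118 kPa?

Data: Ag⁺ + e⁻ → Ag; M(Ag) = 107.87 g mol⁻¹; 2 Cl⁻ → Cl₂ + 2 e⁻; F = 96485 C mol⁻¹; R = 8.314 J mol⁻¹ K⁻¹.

n(Ag) = 48.8 / 107.87 = 0.4524 mol, so n(e⁻) = 1 × 0.4524 = 0.4524 mol.
The cells are in series, so the same 0.4524 mol of electrons passes through the second cell.
2 Cl⁻ → Cl₂ + 2 e⁻ — 2 mol e⁻ per mol Cl₂, so n(Cl₂) = 0.4524/2 = 0.2262 mol.
V = nRT/P = (0.2262 × 8.314 × 305) / (118 × 10³) = 0.00486 m³ = 4.86 L.

4.86 L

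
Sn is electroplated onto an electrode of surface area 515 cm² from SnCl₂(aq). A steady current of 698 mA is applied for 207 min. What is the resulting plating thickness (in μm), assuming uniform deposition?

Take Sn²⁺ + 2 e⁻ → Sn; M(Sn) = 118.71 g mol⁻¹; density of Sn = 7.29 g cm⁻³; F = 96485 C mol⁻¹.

Q = I·t = 0.6980 × 12420 = 8669 C; n(e⁻) = 0.08985 mol.
n(Sn) = n(e⁻)/2 = 0.04492 mol, so m = 0.04492 × 118.71 = 5.333 g.
Volume = m/ρ = 5.333 / 7.29 = 0.7316 cm³.
Thickness = V/A = 0.7316 / 515 = 0.00142 cm = 14.2 μm.

14.2 μm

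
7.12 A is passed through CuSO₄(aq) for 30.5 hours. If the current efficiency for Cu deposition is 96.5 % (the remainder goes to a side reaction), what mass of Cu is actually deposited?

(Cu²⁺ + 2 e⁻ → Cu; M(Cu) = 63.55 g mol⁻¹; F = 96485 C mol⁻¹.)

248 g

Q = I·t = 7.120 × 109800 = 781800 C.
n(e⁻) = 781800/96485 = 8.103 mol; theoretically n(Cu) = 8.103/2 = 4.051 mol, m_theo = 257.5 g.
At 96.5 % efficiency, m_actual = 0.965 × 257.5 = 248 g.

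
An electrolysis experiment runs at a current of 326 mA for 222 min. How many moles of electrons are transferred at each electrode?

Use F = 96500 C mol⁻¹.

Q = I·t = 0.3260 A × 13320 s = 4342 C.
n(e⁻) = Q/F = 4342 / 96500 = 0.0450 mol.

0.0450 mol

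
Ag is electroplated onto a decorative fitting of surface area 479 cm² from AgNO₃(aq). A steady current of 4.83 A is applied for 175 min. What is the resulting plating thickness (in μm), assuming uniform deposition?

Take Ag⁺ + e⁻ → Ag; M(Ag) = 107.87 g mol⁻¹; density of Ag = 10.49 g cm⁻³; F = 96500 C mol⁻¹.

Q = I·t = 4.830 × 10500 = 50720 C; n(e⁻) = 0.5255 mol.
n(Ag) = n(e⁻)/1 = 0.5255 mol, so m = 0.5255 × 107.87 = 56.69 g.
Volume = m/ρ = 56.69 / 10.49 = 5.404 cm³.
Thickness = V/A = 5.404 / 479 = 0.0113 cm = 113 μm.

113 μm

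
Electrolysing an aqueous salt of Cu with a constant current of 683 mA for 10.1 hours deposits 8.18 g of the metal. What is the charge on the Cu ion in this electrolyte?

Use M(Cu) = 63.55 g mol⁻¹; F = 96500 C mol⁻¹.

+2

Q = I·t = 0.6830 A × 36360 s = 24830 C, so n(e⁻) = 24830/96500 = 0.2573 mol.
n(Cu) deposited = 8.18 / 63.55 = 0.1287 mol.
Electrons per atom = n(e⁻)/n(Cu) = 0.2573 / 0.1287 = 2.00 ≈ 2, so the ion is Cu²⁺.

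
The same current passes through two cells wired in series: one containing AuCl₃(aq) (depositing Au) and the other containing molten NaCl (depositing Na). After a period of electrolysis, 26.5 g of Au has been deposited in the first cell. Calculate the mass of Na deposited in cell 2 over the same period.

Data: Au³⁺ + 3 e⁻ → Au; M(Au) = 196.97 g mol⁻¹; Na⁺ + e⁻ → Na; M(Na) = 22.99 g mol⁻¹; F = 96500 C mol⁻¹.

9.28 g

n(Au) = 26.5 / 196.97 = 0.1345 mol.
Since Au³⁺ + 3 e⁻ → Au, n(e⁻) passed = 3 × 0.1345 = 0.4036 mol.
Cells in series carry the same charge, so the same 0.4036 mol of electrons passes through cell 2.
Na⁺ + e⁻ → Na, so n(Na) = 0.4036 / 1 = 0.4036 mol.
m(Na) = 0.4036 × 22.99 = 9.28 g.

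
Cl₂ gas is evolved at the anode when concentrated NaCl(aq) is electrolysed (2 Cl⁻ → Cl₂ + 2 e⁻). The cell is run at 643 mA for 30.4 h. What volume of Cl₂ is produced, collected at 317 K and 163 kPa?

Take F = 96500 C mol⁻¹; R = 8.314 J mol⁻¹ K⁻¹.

Q = I·t = 0.6430 A × 109440 s = 70370 C.
n(e⁻) = Q/F = 70370 / 96500 = 0.7292 mol.
2 electrons are transferred per Cl₂ molecule, so n(Cl₂) = 0.7292 / 2 = 0.3646 mol.
V = nRT/P = (0.3646 × 8.314 × 317) / (163 × 10³ Pa) = 0.00590 m³ = 5.90 L.

5.90 L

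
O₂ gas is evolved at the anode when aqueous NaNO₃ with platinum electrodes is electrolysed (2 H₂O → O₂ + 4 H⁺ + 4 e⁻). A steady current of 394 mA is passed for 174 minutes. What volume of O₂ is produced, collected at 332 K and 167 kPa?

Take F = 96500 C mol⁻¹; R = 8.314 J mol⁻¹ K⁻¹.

0.176 L

Q = I·t = 0.3940 A × 10440 s = 4113 C.
n(e⁻) = Q/F = 4113 / 96500 = 0.04263 mol.
4 electrons are transferred per O₂ molecule, so n(O₂) = 0.04263 / 4 = 0.01066 mol.
V = nRT/P = (0.01066 × 8.314 × 332) / (167 × 10³ Pa) = 1.76 × 10⁻⁴ m³ = 0.176 L.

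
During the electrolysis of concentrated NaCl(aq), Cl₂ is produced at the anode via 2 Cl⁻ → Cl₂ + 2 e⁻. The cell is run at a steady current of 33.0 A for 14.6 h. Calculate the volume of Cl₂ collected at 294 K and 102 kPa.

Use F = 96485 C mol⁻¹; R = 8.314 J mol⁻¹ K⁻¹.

Q = I·t = 33.00 A × 52560 s = 1734000 C.
n(e⁻) = Q/F = 1734000 / 96485 = 17.98 mol.
2 electrons are transferred per Cl₂ molecule, so n(Cl₂) = 17.98 / 2 = 8.988 mol.
V = nRT/P = (8.988 × 8.314 × 294) / (102 × 10³ Pa) = 0.215 m³ = 215 L.

215 L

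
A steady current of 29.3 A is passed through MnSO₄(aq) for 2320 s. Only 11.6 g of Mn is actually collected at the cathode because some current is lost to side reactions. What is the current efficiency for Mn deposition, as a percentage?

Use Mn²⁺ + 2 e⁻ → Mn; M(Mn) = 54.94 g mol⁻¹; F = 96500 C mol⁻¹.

Q = I·t = 29.30 × 2320.0 = 67980 C; n(e⁻) = 67980/96500 = 0.7044 mol.
Theoretical n(Mn) = n(e⁻)/2 = 0.3522 mol, i.e. m_theo = 0.3522 × 54.94 = 19.35 g.
Efficiency = m_actual / m_theo = 11.6 / 19.35 = 59.9 %.

59.9 %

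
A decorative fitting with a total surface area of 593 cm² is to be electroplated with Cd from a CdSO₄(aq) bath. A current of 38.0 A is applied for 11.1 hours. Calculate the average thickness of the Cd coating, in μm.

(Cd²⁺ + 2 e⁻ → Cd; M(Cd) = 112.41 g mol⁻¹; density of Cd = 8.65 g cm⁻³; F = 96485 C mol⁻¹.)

1720 μm

Q = I·t = 38.00 × 39960 = 1518000 C; n(e⁻) = 15.74 mol.
n(Cd) = n(e⁻)/2 = 7.869 mol, so m = 7.869 × 112.41 = 884.6 g.
Volume = m/ρ = 884.6 / 8.65 = 102.3 cm³.
Thickness = V/A = 102.3 / 593 = 0.172 cm = 1720 μm.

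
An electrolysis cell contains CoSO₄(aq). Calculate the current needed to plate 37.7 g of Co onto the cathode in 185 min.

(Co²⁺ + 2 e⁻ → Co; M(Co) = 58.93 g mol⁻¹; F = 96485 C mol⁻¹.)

n(Co) = 37.7 / 58.93 = 0.6397 mol.
n(e⁻) = 2 × 0.6397 = 1.279 mol.
Q = n(e⁻)·F = 1.279 × 96485 = 123500 C.
I = Q/t = 123500 / 11100 s = 11.1 A.

11.1 A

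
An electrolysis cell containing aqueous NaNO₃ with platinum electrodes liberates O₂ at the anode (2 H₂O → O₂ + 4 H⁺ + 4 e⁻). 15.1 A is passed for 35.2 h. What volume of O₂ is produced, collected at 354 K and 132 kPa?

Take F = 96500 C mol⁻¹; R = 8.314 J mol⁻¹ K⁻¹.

Q = I·t = 15.10 A × 126720 s = 1913000 C.
n(e⁻) = Q/F = 1913000 / 96500 = 19.83 mol.
4 electrons are transferred per O₂ molecule, so n(O₂) = 19.83 / 4 = 4.957 mol.
V = nRT/P = (4.957 × 8.314 × 354) / (132 × 10³ Pa) = 0.111 m³ = 111 L.

111 L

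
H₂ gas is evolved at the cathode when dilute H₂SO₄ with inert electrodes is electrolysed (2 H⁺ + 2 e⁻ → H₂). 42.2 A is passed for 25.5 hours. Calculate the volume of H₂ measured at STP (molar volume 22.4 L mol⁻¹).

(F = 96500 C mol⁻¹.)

450 L

Q = I·t = 42.20 A × 91800 s = 3874000 C.
n(e⁻) = Q/F = 3874000 / 96500 = 40.14 mol.
2 electrons are transferred per H₂ molecule, so n(H₂) = 40.14 / 2 = 20.07 mol.
V = n × V_m = 20.07 × 22.4 = 450 L.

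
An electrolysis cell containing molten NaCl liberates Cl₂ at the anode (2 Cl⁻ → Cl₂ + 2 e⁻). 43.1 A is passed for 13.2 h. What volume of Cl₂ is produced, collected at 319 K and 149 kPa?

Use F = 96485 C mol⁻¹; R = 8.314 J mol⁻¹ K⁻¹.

Q = I·t = 43.10 A × 47520 s = 2048000 C.
n(e⁻) = Q/F = 2048000 / 96485 = 21.23 mol.
2 electrons are transferred per Cl₂ molecule, so n(Cl₂) = 21.23 / 2 = 10.61 mol.
V = nRT/P = (10.61 × 8.314 × 319) / (149 × 10³ Pa) = 0.189 m³ = 189 L.

189 L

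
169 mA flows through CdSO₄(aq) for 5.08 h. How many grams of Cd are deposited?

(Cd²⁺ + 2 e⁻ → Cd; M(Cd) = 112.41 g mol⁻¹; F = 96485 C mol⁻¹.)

Q = I·t = 0.1690 A × 18288 s = 3091 C.
n(e⁻) = Q/F = 3091 / 96485 = 0.03203 mol.
Cd²⁺ + 2 e⁻ → Cd, so n(Cd) = n(e⁻)/2 = 0.01602 mol.
m = n·M = 0.01602 × 112.41 = 1.80 g.

1.80 g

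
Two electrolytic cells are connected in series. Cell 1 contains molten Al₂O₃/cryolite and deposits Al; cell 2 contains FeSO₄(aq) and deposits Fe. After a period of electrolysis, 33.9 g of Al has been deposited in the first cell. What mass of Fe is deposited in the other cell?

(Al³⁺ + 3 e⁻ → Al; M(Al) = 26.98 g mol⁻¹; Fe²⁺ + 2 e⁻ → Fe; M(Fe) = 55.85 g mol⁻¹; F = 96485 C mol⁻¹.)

105 g

n(Al) = 33.9 / 26.98 = 1.256 mol.
Since Al³⁺ + 3 e⁻ → Al, n(e⁻) passed = 3 × 1.256 = 3.769 mol.
Cells in series carry the same charge, so the same 3.769 mol of electrons passes through cell 2.
Fe²⁺ + 2 e⁻ → Fe, so n(Fe) = 3.769 / 2 = 1.885 mol.
m(Fe) = 1.885 × 55.85 = 105 g.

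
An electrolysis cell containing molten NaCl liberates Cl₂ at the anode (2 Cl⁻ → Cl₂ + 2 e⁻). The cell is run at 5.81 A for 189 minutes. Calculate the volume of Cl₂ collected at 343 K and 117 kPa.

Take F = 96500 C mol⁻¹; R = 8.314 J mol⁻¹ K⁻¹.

8.32 L

Q = I·t = 5.810 A × 11340 s = 65890 C.
n(e⁻) = Q/F = 65890 / 96500 = 0.6828 mol.
2 electrons are transferred per Cl₂ molecule, so n(Cl₂) = 0.6828 / 2 = 0.3414 mol.
V = nRT/P = (0.3414 × 8.314 × 343) / (117 × 10³ Pa) = 0.00832 m³ = 8.32 L.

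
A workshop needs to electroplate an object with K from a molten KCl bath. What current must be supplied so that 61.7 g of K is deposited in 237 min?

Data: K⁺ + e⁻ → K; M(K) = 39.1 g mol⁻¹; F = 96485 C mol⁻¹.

n(K) = 61.7 / 39.1 = 1.578 mol.
n(e⁻) = 1 × 1.578 = 1.578 mol.
Q = n(e⁻)·F = 1.578 × 96485 = 152300 C.
I = Q/t = 152300 / 14220 s = 10.7 A.

10.7 A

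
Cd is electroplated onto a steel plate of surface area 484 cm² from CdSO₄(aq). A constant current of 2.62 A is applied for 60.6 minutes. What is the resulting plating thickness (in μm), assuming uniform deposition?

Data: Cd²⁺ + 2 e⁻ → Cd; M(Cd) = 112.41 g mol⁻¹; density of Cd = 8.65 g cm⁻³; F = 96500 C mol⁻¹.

13.3 μm

Q = I·t = 2.620 × 3636.0 = 9526 C; n(e⁻) = 0.09872 mol.
n(Cd) = n(e⁻)/2 = 0.04936 mol, so m = 0.04936 × 112.41 = 5.548 g.
Volume = m/ρ = 5.548 / 8.65 = 0.6414 cm³.
Thickness = V/A = 0.6414 / 484 = 0.00133 cm = 13.3 μm.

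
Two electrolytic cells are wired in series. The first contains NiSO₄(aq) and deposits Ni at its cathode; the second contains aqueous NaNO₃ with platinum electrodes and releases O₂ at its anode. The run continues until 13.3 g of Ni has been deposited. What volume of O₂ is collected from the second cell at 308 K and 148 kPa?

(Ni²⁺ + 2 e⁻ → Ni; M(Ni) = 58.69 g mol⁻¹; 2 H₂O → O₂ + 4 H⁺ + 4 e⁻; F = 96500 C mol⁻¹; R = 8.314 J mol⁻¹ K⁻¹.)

1.96 L

n(Ni) = 13.3 / 58.69 = 0.2266 mol, so n(e⁻) = 2 × 0.2266 = 0.4532 mol.
The cells are in series, so the same 0.4532 mol of electrons passes through the second cell.
2 H₂O → O₂ + 4 H⁺ + 4 e⁻ — 4 mol e⁻ per mol O₂, so n(O₂) = 0.4532/4 = 0.1133 mol.
V = nRT/P = (0.1133 × 8.314 × 308) / (148 × 10³) = 0.00196 m³ = 1.96 L.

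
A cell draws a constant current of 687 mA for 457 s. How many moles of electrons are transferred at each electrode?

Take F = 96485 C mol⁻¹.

Q = I·t = 0.6870 A × 457.00 s = 314.0 C.
n(e⁻) = Q/F = 314.0 / 96485 = 0.00325 mol.

0.00325 mol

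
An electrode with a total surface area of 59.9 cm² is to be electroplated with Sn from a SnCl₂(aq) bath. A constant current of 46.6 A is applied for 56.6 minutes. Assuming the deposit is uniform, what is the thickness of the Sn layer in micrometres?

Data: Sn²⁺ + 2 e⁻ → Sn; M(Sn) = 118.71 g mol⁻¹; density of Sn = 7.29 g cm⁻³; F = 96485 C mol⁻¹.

2230 μm

Q = I·t = 46.60 × 3396.0 = 158300 C; n(e⁻) = 1.640 mol.
n(Sn) = n(e⁻)/2 = 0.8201 mol, so m = 0.8201 × 118.71 = 97.35 g.
Volume = m/ρ = 97.35 / 7.29 = 13.35 cm³.
Thickness = V/A = 13.35 / 59.9 = 0.223 cm = 2230 μm.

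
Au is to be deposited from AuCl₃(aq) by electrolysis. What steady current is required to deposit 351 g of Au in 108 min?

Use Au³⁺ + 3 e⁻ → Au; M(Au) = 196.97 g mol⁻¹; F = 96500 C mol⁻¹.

79.6 A

n(Au) = 351 / 196.97 = 1.782 mol.
n(e⁻) = 3 × 1.782 = 5.346 mol.
Q = n(e⁻)·F = 5.346 × 96500 = 515900 C.
I = Q/t = 515900 / 6480.0 s = 79.6 A.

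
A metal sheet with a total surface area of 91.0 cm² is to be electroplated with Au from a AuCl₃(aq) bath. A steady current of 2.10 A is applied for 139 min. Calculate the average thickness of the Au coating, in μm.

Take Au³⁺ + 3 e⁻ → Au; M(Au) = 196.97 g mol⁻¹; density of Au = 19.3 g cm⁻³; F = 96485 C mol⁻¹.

67.9 μm

Q = I·t = 2.100 × 8340.0 = 17510 C; n(e⁻) = 0.1815 mol.
n(Au) = n(e⁻)/3 = 0.06051 mol, so m = 0.06051 × 196.97 = 11.92 g.
Volume = m/ρ = 11.92 / 19.3 = 0.6175 cm³.
Thickness = V/A = 0.6175 / 91.0 = 0.00679 cm = 67.9 μm.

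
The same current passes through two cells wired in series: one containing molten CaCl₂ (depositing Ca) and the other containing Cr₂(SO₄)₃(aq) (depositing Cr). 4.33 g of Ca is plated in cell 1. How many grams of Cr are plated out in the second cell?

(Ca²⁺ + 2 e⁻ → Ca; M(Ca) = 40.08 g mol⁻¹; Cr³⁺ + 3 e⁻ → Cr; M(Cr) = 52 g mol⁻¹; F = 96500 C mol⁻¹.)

3.75 g

n(Ca) = 4.33 / 40.08 = 0.1080 mol.
Since Ca²⁺ + 2 e⁻ → Ca, n(e⁻) passed = 2 × 0.1080 = 0.2161 mol.
Cells in series carry the same charge, so the same 0.2161 mol of electrons passes through cell 2.
Cr³⁺ + 3 e⁻ → Cr, so n(Cr) = 0.2161 / 3 = 0.07202 mol.
m(Cr) = 0.07202 × 52 = 3.75 g.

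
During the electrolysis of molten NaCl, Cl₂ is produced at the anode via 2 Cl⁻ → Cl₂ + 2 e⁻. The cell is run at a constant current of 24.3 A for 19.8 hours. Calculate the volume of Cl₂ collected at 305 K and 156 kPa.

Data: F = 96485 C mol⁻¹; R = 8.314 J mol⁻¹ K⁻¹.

146 L

Q = I·t = 24.30 A × 71280 s = 1732000 C.
n(e⁻) = Q/F = 1732000 / 96485 = 17.95 mol.
2 electrons are transferred per Cl₂ molecule, so n(Cl₂) = 17.95 / 2 = 8.976 mol.
V = nRT/P = (8.976 × 8.314 × 305) / (156 × 10³ Pa) = 0.146 m³ = 146 L.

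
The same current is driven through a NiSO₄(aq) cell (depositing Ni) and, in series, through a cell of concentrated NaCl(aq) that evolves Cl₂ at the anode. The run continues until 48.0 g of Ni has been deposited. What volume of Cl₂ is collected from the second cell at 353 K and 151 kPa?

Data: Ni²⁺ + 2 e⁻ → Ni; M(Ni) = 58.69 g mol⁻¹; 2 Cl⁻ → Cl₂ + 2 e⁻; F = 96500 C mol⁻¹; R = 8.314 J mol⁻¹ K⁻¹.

n(Ni) = 48.0 / 58.69 = 0.8179 mol, so n(e⁻) = 2 × 0.8179 = 1.636 mol.
The cells are in series, so the same 1.636 mol of electrons passes through the second cell.
2 Cl⁻ → Cl₂ + 2 e⁻ — 2 mol e⁻ per mol Cl₂, so n(Cl₂) = 1.636/2 = 0.8179 mol.
V = nRT/P = (0.8179 × 8.314 × 353) / (151 × 10³) = 0.0159 m³ = 15.9 L.

15.9 L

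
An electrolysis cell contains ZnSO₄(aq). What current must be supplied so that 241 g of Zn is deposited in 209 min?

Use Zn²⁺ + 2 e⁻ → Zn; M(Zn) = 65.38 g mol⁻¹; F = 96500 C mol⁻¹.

n(Zn) = 241 / 65.38 = 3.686 mol.
n(e⁻) = 2 × 3.686 = 7.372 mol.
Q = n(e⁻)·F = 7.372 × 96500 = 711400 C.
I = Q/t = 711400 / 12540 s = 56.7 A.

56.7 A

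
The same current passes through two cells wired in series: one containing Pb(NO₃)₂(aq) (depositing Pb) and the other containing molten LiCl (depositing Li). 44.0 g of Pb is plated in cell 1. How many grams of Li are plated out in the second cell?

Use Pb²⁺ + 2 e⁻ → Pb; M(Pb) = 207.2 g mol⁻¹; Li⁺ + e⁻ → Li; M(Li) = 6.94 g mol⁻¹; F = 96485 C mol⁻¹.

2.95 g

n(Pb) = 44.0 / 207.2 = 0.2124 mol.
Since Pb²⁺ + 2 e⁻ → Pb, n(e⁻) passed = 2 × 0.2124 = 0.4247 mol.
Cells in series carry the same charge, so the same 0.4247 mol of electrons passes through cell 2.
Li⁺ + e⁻ → Li, so n(Li) = 0.4247 / 1 = 0.4247 mol.
m(Li) = 0.4247 × 6.94 = 2.95 g.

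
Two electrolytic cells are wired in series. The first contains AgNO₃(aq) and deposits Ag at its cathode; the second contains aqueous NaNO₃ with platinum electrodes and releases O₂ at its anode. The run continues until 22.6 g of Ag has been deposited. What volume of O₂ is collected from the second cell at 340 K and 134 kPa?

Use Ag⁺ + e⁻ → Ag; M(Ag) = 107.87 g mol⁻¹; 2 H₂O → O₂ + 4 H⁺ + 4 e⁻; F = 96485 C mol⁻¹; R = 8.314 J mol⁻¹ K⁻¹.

n(Ag) = 22.6 / 107.87 = 0.2095 mol, so n(e⁻) = 1 × 0.2095 = 0.2095 mol.
The cells are in series, so the same 0.2095 mol of electrons passes through the second cell.
2 H₂O → O₂ + 4 H⁺ + 4 e⁻ — 4 mol e⁻ per mol O₂, so n(O₂) = 0.2095/4 = 0.05238 mol.
V = nRT/P = (0.05238 × 8.314 × 340) / (134 × 10³) = 0.00110 m³ = 1.10 L.

1.10 L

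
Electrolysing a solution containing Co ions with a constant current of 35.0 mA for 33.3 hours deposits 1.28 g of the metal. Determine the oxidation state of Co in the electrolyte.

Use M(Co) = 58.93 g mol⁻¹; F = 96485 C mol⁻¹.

Q = I·t = 0.03500 A × 119880 s = 4196 C, so n(e⁻) = 4196/96485 = 0.04349 mol.
n(Co) deposited = 1.28 / 58.93 = 0.02172 mol.
Electrons per atom = n(e⁻)/n(Co) = 0.04349 / 0.02172 = 2.00 ≈ 2, so the ion is Co²⁺.

+2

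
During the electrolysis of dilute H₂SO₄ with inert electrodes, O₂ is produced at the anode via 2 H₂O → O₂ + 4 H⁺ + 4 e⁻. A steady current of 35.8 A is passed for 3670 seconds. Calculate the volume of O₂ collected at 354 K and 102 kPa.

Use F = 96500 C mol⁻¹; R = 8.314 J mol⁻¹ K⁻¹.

9.82 L

Q = I·t = 35.80 A × 3670.0 s = 131400 C.
n(e⁻) = Q/F = 131400 / 96500 = 1.362 mol.
4 electrons are transferred per O₂ molecule, so n(O₂) = 1.362 / 4 = 0.3404 mol.
V = nRT/P = (0.3404 × 8.314 × 354) / (102 × 10³ Pa) = 0.00982 m³ = 9.82 L.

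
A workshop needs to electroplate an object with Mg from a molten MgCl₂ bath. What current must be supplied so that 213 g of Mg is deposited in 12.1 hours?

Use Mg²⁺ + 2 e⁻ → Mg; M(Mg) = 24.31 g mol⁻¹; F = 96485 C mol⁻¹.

38.8 A

n(Mg) = 213 / 24.31 = 8.762 mol.
n(e⁻) = 2 × 8.762 = 17.52 mol.
Q = n(e⁻)·F = 17.52 × 96485 = 1691000 C.
I = Q/t = 1691000 / 43560 s = 38.8 A.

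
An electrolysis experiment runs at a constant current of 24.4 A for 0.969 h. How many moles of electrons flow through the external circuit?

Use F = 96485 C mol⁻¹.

Q = I·t = 24.40 A × 3488.4 s = 85120 C.
n(e⁻) = Q/F = 85120 / 96485 = 0.882 mol.

0.882 mol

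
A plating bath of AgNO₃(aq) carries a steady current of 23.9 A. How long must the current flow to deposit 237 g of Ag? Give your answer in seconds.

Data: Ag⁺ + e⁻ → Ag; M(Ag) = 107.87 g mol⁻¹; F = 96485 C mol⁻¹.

8870 s

n(Ag) = m/M = 237 / 107.87 = 2.197 mol.
Each Ag atom requires 1 electron, so n(e⁻) = 1 × 2.197 = 2.197 mol.
Q = n(e⁻)·F = 2.197 × 96485 = 212000 C.
t = Q/I = 212000 / 23.90 A = 8870 s.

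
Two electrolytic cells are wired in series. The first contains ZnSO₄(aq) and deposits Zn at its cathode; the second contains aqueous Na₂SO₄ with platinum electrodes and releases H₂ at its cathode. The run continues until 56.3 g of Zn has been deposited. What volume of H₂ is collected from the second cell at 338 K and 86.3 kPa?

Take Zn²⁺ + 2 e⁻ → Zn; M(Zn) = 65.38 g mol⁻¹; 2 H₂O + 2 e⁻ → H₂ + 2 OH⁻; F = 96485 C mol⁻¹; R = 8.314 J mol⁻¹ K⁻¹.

28.0 L

n(Zn) = 56.3 / 65.38 = 0.8611 mol, so n(e⁻) = 2 × 0.8611 = 1.722 mol.
The cells are in series, so the same 1.722 mol of electrons passes through the second cell.
2 H₂O + 2 e⁻ → H₂ + 2 OH⁻ — 2 mol e⁻ per mol H₂, so n(H₂) = 1.722/2 = 0.8611 mol.
V = nRT/P = (0.8611 × 8.314 × 338) / (86.3 × 10³) = 0.0280 m³ = 28.0 L.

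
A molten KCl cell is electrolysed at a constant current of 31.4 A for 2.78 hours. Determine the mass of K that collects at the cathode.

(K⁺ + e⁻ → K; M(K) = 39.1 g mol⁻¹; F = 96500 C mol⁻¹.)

Q = I·t = 31.40 A × 10008 s = 314300 C.
n(e⁻) = Q/F = 314300 / 96500 = 3.256 mol.
K⁺ + e⁻ → K, so n(K) = n(e⁻)/1 = 3.256 mol.
m = n·M = 3.256 × 39.1 = 127 g.

127 g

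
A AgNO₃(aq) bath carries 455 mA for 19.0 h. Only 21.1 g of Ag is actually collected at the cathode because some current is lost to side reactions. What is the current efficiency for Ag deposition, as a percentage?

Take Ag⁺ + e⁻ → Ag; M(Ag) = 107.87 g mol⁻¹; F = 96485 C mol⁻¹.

60.6 %

Q = I·t = 0.4550 × 68400 = 31120 C; n(e⁻) = 31120/96485 = 0.3226 mol.
Theoretical n(Ag) = n(e⁻)/1 = 0.3226 mol, i.e. m_theo = 0.3226 × 107.87 = 34.79 g.
Efficiency = m_actual / m_theo = 21.1 / 34.79 = 60.6 %.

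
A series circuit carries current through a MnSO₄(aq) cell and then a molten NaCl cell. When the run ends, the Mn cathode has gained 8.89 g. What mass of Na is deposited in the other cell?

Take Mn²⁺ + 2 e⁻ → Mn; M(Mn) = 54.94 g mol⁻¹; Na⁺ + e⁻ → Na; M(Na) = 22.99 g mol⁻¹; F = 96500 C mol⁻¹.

7.44 g

n(Mn) = 8.89 / 54.94 = 0.1618 mol.
Since Mn²⁺ + 2 e⁻ → Mn, n(e⁻) passed = 2 × 0.1618 = 0.3236 mol.
Cells in series carry the same charge, so the same 0.3236 mol of electrons passes through cell 2.
Na⁺ + e⁻ → Na, so n(Na) = 0.3236 / 1 = 0.3236 mol.
m(Na) = 0.3236 × 22.99 = 7.44 g.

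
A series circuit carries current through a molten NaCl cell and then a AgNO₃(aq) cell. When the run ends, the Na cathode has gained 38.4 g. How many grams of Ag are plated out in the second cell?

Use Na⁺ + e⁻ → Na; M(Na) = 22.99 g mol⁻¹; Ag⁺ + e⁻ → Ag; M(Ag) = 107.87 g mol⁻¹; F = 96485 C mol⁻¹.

180 g

n(Na) = 38.4 / 22.99 = 1.670 mol.
Since Na⁺ + e⁻ → Na, n(e⁻) passed = 1 × 1.670 = 1.670 mol.
Cells in series carry the same charge, so the same 1.670 mol of electrons passes through cell 2.
Ag⁺ + e⁻ → Ag, so n(Ag) = 1.670 / 1 = 1.670 mol.
m(Ag) = 1.670 × 107.87 = 180 g.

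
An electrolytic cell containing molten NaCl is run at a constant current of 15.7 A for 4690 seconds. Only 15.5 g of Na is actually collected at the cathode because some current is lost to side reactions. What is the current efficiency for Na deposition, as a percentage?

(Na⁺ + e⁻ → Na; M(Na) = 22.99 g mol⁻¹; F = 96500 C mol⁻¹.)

88.4 %

Q = I·t = 15.70 × 4690.0 = 73630 C; n(e⁻) = 73630/96500 = 0.7630 mol.
Theoretical n(Na) = n(e⁻)/1 = 0.7630 mol, i.e. m_theo = 0.7630 × 22.99 = 17.54 g.
Efficiency = m_actual / m_theo = 15.5 / 17.54 = 88.4 %.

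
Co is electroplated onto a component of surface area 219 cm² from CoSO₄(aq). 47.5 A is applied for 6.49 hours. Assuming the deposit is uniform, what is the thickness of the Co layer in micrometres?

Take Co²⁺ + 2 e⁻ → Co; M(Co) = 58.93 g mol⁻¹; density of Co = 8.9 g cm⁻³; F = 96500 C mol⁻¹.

1740 μm

Q = I·t = 47.50 × 23364 = 1110000 C; n(e⁻) = 11.50 mol.
n(Co) = n(e⁻)/2 = 5.750 mol, so m = 5.750 × 58.93 = 338.9 g.
Volume = m/ρ = 338.9 / 8.9 = 38.07 cm³.
Thickness = V/A = 38.07 / 219 = 0.174 cm = 1740 μm.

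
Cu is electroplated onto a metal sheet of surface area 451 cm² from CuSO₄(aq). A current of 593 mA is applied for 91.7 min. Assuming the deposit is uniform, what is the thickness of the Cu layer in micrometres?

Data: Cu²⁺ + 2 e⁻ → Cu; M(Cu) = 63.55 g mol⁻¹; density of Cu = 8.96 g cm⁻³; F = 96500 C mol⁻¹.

Q = I·t = 0.5930 × 5502.0 = 3263 C; n(e⁻) = 0.03381 mol.
n(Cu) = n(e⁻)/2 = 0.01691 mol, so m = 0.01691 × 63.55 = 1.074 g.
Volume = m/ρ = 1.074 / 8.96 = 0.1199 cm³.
Thickness = V/A = 0.1199 / 451 = 2.66 × 10⁻⁴ cm = 2.66 μm.

2.66 μm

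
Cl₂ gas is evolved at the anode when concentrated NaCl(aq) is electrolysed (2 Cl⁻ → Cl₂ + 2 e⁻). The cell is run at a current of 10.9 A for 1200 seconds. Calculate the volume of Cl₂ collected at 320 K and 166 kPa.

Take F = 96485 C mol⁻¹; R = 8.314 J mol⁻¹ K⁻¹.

Q = I·t = 10.90 A × 1200.0 s = 13080 C.
n(e⁻) = Q/F = 13080 / 96485 = 0.1356 mol.
2 electrons are transferred per Cl₂ molecule, so n(Cl₂) = 0.1356 / 2 = 0.06778 mol.
V = nRT/P = (0.06778 × 8.314 × 320) / (166 × 10³ Pa) = 0.00109 m³ = 1.09 L.

1.09 L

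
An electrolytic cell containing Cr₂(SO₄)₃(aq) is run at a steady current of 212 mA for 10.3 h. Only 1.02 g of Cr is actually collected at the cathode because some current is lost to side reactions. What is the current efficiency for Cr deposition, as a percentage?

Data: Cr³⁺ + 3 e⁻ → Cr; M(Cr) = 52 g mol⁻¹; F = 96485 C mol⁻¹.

Q = I·t = 0.2120 × 37080 = 7861 C; n(e⁻) = 7861/96485 = 0.08147 mol.
Theoretical n(Cr) = n(e⁻)/3 = 0.02716 mol, i.e. m_theo = 0.02716 × 52 = 1.412 g.
Efficiency = m_actual / m_theo = 1.02 / 1.412 = 72.2 %.

72.2 %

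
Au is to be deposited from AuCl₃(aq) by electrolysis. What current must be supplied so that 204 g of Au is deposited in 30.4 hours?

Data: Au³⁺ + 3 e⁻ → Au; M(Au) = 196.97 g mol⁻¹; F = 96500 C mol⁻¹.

2.74 A

n(Au) = 204 / 196.97 = 1.036 mol.
n(e⁻) = 3 × 1.036 = 3.107 mol.
Q = n(e⁻)·F = 3.107 × 96500 = 299800 C.
I = Q/t = 299800 / 109440 s = 2.74 A.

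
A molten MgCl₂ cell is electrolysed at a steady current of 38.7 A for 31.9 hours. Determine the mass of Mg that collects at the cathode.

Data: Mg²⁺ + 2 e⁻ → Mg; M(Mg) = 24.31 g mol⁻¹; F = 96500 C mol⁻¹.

560 g

Q = I·t = 38.70 A × 114840 s = 4444000 C.
n(e⁻) = Q/F = 4444000 / 96500 = 46.06 mol.
Mg²⁺ + 2 e⁻ → Mg, so n(Mg) = n(e⁻)/2 = 23.03 mol.
m = n·M = 23.03 × 24.31 = 560 g.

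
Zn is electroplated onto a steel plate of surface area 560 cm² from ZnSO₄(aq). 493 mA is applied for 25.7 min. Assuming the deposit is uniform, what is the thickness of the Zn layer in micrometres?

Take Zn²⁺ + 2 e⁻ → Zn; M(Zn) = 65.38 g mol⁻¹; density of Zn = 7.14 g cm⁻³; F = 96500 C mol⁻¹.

0.644 μm

Q = I·t = 0.4930 × 1542.0 = 760.2 C; n(e⁻) = 0.007878 mol.
n(Zn) = n(e⁻)/2 = 0.003939 mol, so m = 0.003939 × 65.38 = 0.2575 g.
Volume = m/ρ = 0.2575 / 7.14 = 0.03607 cm³.
Thickness = V/A = 0.03607 / 560 = 6.44 × 10⁻⁵ cm = 0.644 μm.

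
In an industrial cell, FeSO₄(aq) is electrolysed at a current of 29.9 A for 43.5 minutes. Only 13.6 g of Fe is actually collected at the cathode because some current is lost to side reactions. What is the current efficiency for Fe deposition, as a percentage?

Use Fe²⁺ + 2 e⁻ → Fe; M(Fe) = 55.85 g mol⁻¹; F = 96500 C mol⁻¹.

Q = I·t = 29.90 × 2610.0 = 78040 C; n(e⁻) = 78040/96500 = 0.8087 mol.
Theoretical n(Fe) = n(e⁻)/2 = 0.4043 mol, i.e. m_theo = 0.4043 × 55.85 = 22.58 g.
Efficiency = m_actual / m_theo = 13.6 / 22.58 = 60.2 %.

60.2 %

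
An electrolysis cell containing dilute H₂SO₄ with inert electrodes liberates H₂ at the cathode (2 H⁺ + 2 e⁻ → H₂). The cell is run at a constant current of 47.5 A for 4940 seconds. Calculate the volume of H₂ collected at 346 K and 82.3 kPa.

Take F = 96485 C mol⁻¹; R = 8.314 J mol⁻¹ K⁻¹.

Q = I·t = 47.50 A × 4940.0 s = 234600 C.
n(e⁻) = Q/F = 234600 / 96485 = 2.432 mol.
2 electrons are transferred per H₂ molecule, so n(H₂) = 2.432 / 2 = 1.216 mol.
V = nRT/P = (1.216 × 8.314 × 346) / (82.3 × 10³ Pa) = 0.0425 m³ = 42.5 L.

42.5 L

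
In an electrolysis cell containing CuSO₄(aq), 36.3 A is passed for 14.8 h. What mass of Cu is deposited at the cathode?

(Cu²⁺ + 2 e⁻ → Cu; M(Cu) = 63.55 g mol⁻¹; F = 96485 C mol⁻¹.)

Q = I·t = 36.30 A × 53280 s = 1934000 C.
n(e⁻) = Q/F = 1934000 / 96485 = 20.05 mol.
Cu²⁺ + 2 e⁻ → Cu, so n(Cu) = n(e⁻)/2 = 10.02 mol.
m = n·M = 10.02 × 63.55 = 637 g.

637 g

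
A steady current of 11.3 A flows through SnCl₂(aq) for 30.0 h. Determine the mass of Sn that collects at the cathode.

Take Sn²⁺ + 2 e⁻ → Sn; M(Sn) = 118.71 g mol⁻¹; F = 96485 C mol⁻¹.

Q = I·t = 11.30 A × 108000 s = 1220000 C.
n(e⁻) = Q/F = 1220000 / 96485 = 12.65 mol.
Sn²⁺ + 2 e⁻ → Sn, so n(Sn) = n(e⁻)/2 = 6.324 mol.
m = n·M = 6.324 × 118.71 = 751 g.

751 g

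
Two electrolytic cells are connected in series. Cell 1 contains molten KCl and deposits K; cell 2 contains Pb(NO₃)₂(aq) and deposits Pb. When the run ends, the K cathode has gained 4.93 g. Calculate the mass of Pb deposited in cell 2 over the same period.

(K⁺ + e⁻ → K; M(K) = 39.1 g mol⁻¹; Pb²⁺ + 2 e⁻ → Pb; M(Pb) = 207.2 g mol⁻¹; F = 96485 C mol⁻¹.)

13.1 g

n(K) = 4.93 / 39.1 = 0.1261 mol.
Since K⁺ + e⁻ → K, n(e⁻) passed = 1 × 0.1261 = 0.1261 mol.
Cells in series carry the same charge, so the same 0.1261 mol of electrons passes through cell 2.
Pb²⁺ + 2 e⁻ → Pb, so n(Pb) = 0.1261 / 2 = 0.06304 mol.
m(Pb) = 0.06304 × 207.2 = 13.1 g.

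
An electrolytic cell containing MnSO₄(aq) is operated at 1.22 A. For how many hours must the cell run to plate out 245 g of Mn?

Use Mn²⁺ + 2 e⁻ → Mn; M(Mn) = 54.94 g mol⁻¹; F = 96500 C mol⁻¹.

196 h

n(Mn) = m/M = 245 / 54.94 = 4.459 mol.
Each Mn atom requires 2 electrons, so n(e⁻) = 2 × 4.459 = 8.919 mol.
Q = n(e⁻)·F = 8.919 × 96500 = 860700 C.
t = Q/I = 860700 / 1.220 A = 705500 s = 196 h.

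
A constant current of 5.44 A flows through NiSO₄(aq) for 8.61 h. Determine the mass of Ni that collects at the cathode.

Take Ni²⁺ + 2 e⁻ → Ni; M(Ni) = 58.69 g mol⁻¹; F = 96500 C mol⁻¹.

Q = I·t = 5.440 A × 30996 s = 168600 C.
n(e⁻) = Q/F = 168600 / 96500 = 1.747 mol.
Ni²⁺ + 2 e⁻ → Ni, so n(Ni) = n(e⁻)/2 = 0.8737 mol.
m = n·M = 0.8737 × 58.69 = 51.3 g.

51.3 g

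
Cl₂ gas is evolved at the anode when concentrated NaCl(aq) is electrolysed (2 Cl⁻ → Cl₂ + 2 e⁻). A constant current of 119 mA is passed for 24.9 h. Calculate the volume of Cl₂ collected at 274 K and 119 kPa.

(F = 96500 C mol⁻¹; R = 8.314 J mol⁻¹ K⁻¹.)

Q = I·t = 0.1190 A × 89640 s = 10670 C.
n(e⁻) = Q/F = 10670 / 96500 = 0.1105 mol.
2 electrons are transferred per Cl₂ molecule, so n(Cl₂) = 0.1105 / 2 = 0.05527 mol.
V = nRT/P = (0.05527 × 8.314 × 274) / (119 × 10³ Pa) = 0.00106 m³ = 1.06 L.

1.06 L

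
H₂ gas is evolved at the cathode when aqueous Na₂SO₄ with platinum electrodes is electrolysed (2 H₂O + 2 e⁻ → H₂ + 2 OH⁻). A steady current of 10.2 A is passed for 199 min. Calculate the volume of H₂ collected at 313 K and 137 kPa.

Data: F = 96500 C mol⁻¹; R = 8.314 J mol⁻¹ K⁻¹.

Q = I·t = 10.20 A × 11940 s = 121800 C.
n(e⁻) = Q/F = 121800 / 96500 = 1.262 mol.
2 electrons are transferred per H₂ molecule, so n(H₂) = 1.262 / 2 = 0.6310 mol.
V = nRT/P = (0.6310 × 8.314 × 313) / (137 × 10³ Pa) = 0.0120 m³ = 12.0 L.

12.0 L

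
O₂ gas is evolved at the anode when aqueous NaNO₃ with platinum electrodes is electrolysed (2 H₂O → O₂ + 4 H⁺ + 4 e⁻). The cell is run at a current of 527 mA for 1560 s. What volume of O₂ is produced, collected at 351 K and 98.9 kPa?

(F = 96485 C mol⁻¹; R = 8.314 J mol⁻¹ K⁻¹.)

0.0629 L

Q = I·t = 0.5270 A × 1560.0 s = 822.1 C.
n(e⁻) = Q/F = 822.1 / 96485 = 0.008521 mol.
4 electrons are transferred per O₂ molecule, so n(O₂) = 0.008521 / 4 = 0.002130 mol.
V = nRT/P = (0.002130 × 8.314 × 351) / (98.9 × 10³ Pa) = 6.29 × 10⁻⁵ m³ = 0.0629 L.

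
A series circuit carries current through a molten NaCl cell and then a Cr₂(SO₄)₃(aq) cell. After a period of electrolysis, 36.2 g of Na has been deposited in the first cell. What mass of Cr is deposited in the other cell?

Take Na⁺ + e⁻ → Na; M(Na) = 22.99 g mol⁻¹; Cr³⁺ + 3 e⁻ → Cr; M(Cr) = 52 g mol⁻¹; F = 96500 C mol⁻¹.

27.3 g

n(Na) = 36.2 / 22.99 = 1.575 mol.
Since Na⁺ + e⁻ → Na, n(e⁻) passed = 1 × 1.575 = 1.575 mol.
Cells in series carry the same charge, so the same 1.575 mol of electrons passes through cell 2.
Cr³⁺ + 3 e⁻ → Cr, so n(Cr) = 1.575 / 3 = 0.5249 mol.
m(Cr) = 0.5249 × 52 = 27.3 g.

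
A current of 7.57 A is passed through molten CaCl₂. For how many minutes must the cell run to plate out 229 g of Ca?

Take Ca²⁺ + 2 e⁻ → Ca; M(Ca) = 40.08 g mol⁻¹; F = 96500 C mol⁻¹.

n(Ca) = m/M = 229 / 40.08 = 5.714 mol.
Each Ca atom requires 2 electrons, so n(e⁻) = 2 × 5.714 = 11.43 mol.
Q = n(e⁻)·F = 11.43 × 96500 = 1103000 C.
t = Q/I = 1103000 / 7.570 A = 145700 s = 2430 min.

2430 min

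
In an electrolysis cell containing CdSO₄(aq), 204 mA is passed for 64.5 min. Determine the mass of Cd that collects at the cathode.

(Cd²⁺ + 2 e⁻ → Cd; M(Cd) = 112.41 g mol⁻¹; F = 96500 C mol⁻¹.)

0.460 g

Q = I·t = 0.2040 A × 3870.0 s = 789.5 C.
n(e⁻) = Q/F = 789.5 / 96500 = 0.008181 mol.
Cd²⁺ + 2 e⁻ → Cd, so n(Cd) = n(e⁻)/2 = 0.004091 mol.
m = n·M = 0.004091 × 112.41 = 0.460 g.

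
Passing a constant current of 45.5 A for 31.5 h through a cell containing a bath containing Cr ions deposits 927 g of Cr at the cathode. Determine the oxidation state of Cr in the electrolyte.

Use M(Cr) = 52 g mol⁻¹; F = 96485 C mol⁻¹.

Q = I·t = 45.50 A × 113400 s = 5160000 C, so n(e⁻) = 5160000/96485 = 53.48 mol.
n(Cr) deposited = 927 / 52 = 17.83 mol.
Electrons per atom = n(e⁻)/n(Cr) = 53.48 / 17.83 = 3.00 ≈ 3, so the ion is Cr³⁺.

+3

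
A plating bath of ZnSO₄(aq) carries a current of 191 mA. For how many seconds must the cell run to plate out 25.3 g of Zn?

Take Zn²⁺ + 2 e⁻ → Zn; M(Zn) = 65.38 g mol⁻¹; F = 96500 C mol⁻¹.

3.91 × 10⁵ s

n(Zn) = m/M = 25.3 / 65.38 = 0.3870 mol.
Each Zn atom requires 2 electrons, so n(e⁻) = 2 × 0.3870 = 0.7739 mol.
Q = n(e⁻)·F = 0.7739 × 96500 = 74680 C.
t = Q/I = 74680 / 0.1910 A = 391000 s.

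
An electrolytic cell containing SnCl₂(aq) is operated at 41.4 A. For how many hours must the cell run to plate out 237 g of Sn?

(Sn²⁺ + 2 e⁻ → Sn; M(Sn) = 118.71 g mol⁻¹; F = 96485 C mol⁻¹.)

n(Sn) = m/M = 237 / 118.71 = 1.996 mol.
Each Sn atom requires 2 electrons, so n(e⁻) = 2 × 1.996 = 3.993 mol.
Q = n(e⁻)·F = 3.993 × 96485 = 385300 C.
t = Q/I = 385300 / 41.40 A = 9306 s = 2.58 h.

2.58 h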